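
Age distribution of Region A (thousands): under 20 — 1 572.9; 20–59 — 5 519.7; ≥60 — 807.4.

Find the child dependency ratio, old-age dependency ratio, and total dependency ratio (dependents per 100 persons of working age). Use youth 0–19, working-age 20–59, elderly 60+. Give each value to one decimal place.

Youth dependency ratio = 1 572.9 / 5 519.7 × 100 = 28.5
Old-age dependency ratio = 807.4 / 5 519.7 × 100 = 14.6
Total dependency ratio = (1 572.9 + 807.4) / 5 519.7 × 100 = 2 380.3 / 5 519.7 × 100 = 43.1

Youth dependency ratio: 28.5
Old-age dependency ratio: 14.6
Total dependency ratio: 43.1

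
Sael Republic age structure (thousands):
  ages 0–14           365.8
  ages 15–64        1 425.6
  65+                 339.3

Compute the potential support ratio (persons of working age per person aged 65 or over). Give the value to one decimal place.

Potential support ratio = 1 425.6 / 339.3 = 4.2

Potential support ratio: 4.2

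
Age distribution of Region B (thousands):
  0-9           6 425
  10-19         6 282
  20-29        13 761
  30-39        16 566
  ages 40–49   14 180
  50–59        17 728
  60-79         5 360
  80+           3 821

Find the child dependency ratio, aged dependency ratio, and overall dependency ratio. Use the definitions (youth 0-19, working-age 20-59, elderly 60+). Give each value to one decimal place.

Youth dependency ratio: 20.4
Old-age dependency ratio: 14.8
Total dependency ratio: 35.2

0–19: 6 425 + 6 282 = 12 707
20–59: 13 761 + 16 566 + 14 180 + 17 728 = 62 235
60+: 5 360 + 3 821 = 9 181
Youth dependency ratio = 12 707 / 62 235 × 100 = 20.4
Old-age dependency ratio = 9 181 / 62 235 × 100 = 14.8
Total dependency ratio = (12 707 + 9 181) / 62 235 × 100 = 21 888 / 62 235 × 100 = 35.2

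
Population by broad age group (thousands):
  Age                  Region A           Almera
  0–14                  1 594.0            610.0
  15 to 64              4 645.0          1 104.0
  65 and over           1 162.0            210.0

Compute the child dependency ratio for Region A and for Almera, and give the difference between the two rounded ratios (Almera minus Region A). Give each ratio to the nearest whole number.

Region A: 1 594.0 / 4 645.0 × 100 = 34
Almera: 610.0 / 1 104.0 × 100 = 55

Region A: 34
Almera: 55
Difference: +21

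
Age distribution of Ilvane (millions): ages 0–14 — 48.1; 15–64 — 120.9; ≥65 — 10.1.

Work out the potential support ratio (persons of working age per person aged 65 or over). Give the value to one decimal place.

Potential support ratio: 12.0

Potential support ratio = 120.9 / 10.1 = 12.0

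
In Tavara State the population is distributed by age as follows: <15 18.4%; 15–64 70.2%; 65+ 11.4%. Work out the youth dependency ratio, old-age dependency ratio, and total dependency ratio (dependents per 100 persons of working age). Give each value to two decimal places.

Youth dependency ratio: 26.21
Old-age dependency ratio: 16.24
Total dependency ratio: 42.45

Youth dependency ratio = 18.4 / 70.2 × 100 = 26.21
Old-age dependency ratio = 11.4 / 70.2 × 100 = 16.24
Total dependency ratio = (18.4 + 11.4) / 70.2 × 100 = 29.8 / 70.2 × 100 = 42.45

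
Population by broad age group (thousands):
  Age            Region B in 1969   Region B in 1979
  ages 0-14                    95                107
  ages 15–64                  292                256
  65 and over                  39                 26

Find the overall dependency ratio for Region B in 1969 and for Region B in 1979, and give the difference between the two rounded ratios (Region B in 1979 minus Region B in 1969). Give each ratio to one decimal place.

Region B in 1969: (95 + 39) / 292 × 100 = 134 / 292 × 100 = 45.9
Region B in 1979: (107 + 26) / 256 × 100 = 133 / 256 × 100 = 52.0

Region B in 1969: 45.9
Region B in 1979: 52.0
Difference: +6.1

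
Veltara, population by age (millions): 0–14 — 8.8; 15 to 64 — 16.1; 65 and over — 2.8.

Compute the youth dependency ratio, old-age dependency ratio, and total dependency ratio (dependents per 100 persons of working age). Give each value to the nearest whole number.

Youth dependency ratio: 55
Old-age dependency ratio: 17
Total dependency ratio: 72

Youth dependency ratio = 8.8 / 16.1 × 100 = 55
Old-age dependency ratio = 2.8 / 16.1 × 100 = 17
Total dependency ratio = (8.8 + 2.8) / 16.1 × 100 = 11.6 / 16.1 × 100 = 72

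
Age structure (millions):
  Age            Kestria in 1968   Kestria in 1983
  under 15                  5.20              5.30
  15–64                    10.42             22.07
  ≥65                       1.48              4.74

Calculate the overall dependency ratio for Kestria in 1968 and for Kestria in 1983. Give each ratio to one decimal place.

Kestria in 1968: (5.20 + 1.48) / 10.42 × 100 = 6.68 / 10.42 × 100 = 64.1
Kestria in 1983: (5.30 + 4.74) / 22.07 × 100 = 10.04 / 22.07 × 100 = 45.5

Kestria in 1968: 64.1
Kestria in 1983: 45.5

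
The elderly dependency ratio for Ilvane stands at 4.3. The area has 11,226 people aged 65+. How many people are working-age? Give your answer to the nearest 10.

Working-age: 261,070

Old-age dependency ratio = elderly / working-age × 100
4.3 = 11,226 / W × 100
⇒ 261,070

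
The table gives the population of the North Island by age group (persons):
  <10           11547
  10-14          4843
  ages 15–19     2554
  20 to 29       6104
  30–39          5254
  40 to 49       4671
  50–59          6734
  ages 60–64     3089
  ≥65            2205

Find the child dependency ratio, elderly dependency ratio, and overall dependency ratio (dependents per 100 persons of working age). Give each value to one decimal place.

0–14: 11547 + 4843 = 16390
15–64: 2554 + 6104 + 5254 + 4671 + 6734 + 3089 = 28406
65+: 2205
Youth dependency ratio = 16390 / 28406 × 100 = 57.7
Old-age dependency ratio = 2205 / 28406 × 100 = 7.8
Total dependency ratio = (16390 + 2205) / 28406 × 100 = 18595 / 28406 × 100 = 65.5

Youth dependency ratio: 57.7
Old-age dependency ratio: 7.8
Total dependency ratio: 65.5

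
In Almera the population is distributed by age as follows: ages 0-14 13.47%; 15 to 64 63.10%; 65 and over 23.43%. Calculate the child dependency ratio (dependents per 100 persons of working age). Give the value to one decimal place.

Youth dependency ratio: 21.3

Youth dependency ratio = 13.47 / 63.10 × 100 = 21.3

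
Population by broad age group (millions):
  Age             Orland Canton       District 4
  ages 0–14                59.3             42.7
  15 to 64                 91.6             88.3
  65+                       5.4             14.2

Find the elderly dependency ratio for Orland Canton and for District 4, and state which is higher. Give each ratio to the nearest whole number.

Orland Canton: 5.4 / 91.6 × 100 = 6
District 4: 14.2 / 88.3 × 100 = 16

Orland Canton: 6
District 4: 16
Higher: District 4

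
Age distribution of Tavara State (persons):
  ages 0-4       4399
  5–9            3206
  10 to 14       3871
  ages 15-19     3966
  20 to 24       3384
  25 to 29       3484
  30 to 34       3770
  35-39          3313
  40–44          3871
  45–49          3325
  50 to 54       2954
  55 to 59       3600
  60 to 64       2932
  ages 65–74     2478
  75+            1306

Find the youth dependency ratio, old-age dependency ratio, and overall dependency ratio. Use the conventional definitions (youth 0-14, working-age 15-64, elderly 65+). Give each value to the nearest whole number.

Youth dependency ratio: 33
Old-age dependency ratio: 11
Total dependency ratio: 44

0–14: 4399 + 3206 + 3871 = 11476
15–64: 3966 + 3384 + 3484 + 3770 + 3313 + 3871 + 3325 + 2954 + 3600 + 2932 = 34599
65+: 2478 + 1306 = 3784
Youth dependency ratio = 11476 / 34599 × 100 = 33
Old-age dependency ratio = 3784 / 34599 × 100 = 11
Total dependency ratio = (11476 + 3784) / 34599 × 100 = 15260 / 34599 × 100 = 44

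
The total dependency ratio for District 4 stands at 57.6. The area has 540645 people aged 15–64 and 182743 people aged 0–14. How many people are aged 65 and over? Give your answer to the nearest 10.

Total dependency ratio = (youth + elderly) / working-age × 100
57.6 = (182743 + E) / 540645 × 100
⇒ 128670

Aged 65 and over: 128670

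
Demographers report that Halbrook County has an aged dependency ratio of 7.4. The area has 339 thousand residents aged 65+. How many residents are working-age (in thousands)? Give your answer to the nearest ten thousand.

Working-age: 4580

Old-age dependency ratio = elderly / working-age × 100
7.4 = 339 / W × 100
⇒ 4580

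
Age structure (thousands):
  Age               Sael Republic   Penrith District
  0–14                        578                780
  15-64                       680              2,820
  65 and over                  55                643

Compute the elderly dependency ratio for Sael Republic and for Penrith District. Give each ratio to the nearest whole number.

Sael Republic: 55 / 680 × 100 = 8
Penrith District: 643 / 2,820 × 100 = 23

Sael Republic: 8
Penrith District: 23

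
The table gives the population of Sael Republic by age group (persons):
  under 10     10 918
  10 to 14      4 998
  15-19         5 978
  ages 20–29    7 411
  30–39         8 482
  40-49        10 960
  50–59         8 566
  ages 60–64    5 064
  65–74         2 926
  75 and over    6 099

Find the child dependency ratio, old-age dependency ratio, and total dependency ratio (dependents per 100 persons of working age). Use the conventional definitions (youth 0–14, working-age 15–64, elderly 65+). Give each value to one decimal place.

0–14: 10 918 + 4 998 = 15 916
15–64: 5 978 + 7 411 + 8 482 + 10 960 + 8 566 + 5 064 = 46 461
65+: 2 926 + 6 099 = 9 025
Youth dependency ratio = 15 916 / 46 461 × 100 = 34.3
Old-age dependency ratio = 9 025 / 46 461 × 100 = 19.4
Total dependency ratio = (15 916 + 9 025) / 46 461 × 100 = 24 941 / 46 461 × 100 = 53.7

Youth dependency ratio: 34.3
Old-age dependency ratio: 19.4
Total dependency ratio: 53.7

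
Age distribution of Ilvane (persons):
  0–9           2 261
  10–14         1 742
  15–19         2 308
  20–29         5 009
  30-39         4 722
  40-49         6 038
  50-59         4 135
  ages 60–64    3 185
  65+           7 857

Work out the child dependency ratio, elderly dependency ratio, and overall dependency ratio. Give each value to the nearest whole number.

Youth dependency ratio: 16
Old-age dependency ratio: 31
Total dependency ratio: 47

0–14: 2 261 + 1 742 = 4 003
15–64: 2 308 + 5 009 + 4 722 + 6 038 + 4 135 + 3 185 = 25 397
65+: 7 857
Youth dependency ratio = 4 003 / 25 397 × 100 = 16
Old-age dependency ratio = 7 857 / 25 397 × 100 = 31
Total dependency ratio = (4 003 + 7 857) / 25 397 × 100 = 11 860 / 25 397 × 100 = 47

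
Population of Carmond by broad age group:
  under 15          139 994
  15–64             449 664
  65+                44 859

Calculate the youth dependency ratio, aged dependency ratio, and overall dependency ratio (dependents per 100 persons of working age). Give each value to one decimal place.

Youth dependency ratio: 31.1
Old-age dependency ratio: 10.0
Total dependency ratio: 41.1

Youth dependency ratio = 139 994 / 449 664 × 100 = 31.1
Old-age dependency ratio = 44 859 / 449 664 × 100 = 10.0
Total dependency ratio = (139 994 + 44 859) / 449 664 × 100 = 184 853 / 449 664 × 100 = 41.1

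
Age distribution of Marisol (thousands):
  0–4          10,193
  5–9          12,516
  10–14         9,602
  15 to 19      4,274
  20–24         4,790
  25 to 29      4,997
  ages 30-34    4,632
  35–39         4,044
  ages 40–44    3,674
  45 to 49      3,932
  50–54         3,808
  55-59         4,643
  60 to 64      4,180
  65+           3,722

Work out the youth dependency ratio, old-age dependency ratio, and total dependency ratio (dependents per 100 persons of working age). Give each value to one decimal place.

0–14: 10,193 + 12,516 + 9,602 = 32,311
15–64: 4,274 + 4,790 + 4,997 + 4,632 + 4,044 + 3,674 + 3,932 + 3,808 + 4,643 + 4,180 = 42,974
65+: 3,722
Youth dependency ratio = 32,311 / 42,974 × 100 = 75.2
Old-age dependency ratio = 3,722 / 42,974 × 100 = 8.7
Total dependency ratio = (32,311 + 3,722) / 42,974 × 100 = 36,033 / 42,974 × 100 = 83.8

Youth dependency ratio: 75.2
Old-age dependency ratio: 8.7
Total dependency ratio: 83.8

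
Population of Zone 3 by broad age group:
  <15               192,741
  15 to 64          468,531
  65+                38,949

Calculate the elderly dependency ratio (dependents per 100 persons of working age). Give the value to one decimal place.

Old-age dependency ratio: 8.3

Old-age dependency ratio = 38,949 / 468,531 × 100 = 8.3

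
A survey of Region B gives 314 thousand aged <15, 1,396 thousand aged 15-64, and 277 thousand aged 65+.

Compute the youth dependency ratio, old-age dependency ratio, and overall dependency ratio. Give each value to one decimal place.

Youth dependency ratio: 22.5
Old-age dependency ratio: 19.8
Total dependency ratio: 42.3

Youth dependency ratio = 314 / 1,396 × 100 = 22.5
Old-age dependency ratio = 277 / 1,396 × 100 = 19.8
Total dependency ratio = (314 + 277) / 1,396 × 100 = 591 / 1,396 × 100 = 42.3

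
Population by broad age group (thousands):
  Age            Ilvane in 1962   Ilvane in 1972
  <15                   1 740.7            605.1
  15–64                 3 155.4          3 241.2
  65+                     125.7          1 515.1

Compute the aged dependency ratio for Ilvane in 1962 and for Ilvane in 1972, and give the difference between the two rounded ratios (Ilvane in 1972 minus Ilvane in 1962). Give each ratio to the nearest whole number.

Ilvane in 1962: 125.7 / 3 155.4 × 100 = 4
Ilvane in 1972: 1 515.1 / 3 241.2 × 100 = 47

Ilvane in 1962: 4
Ilvane in 1972: 47
Difference: +43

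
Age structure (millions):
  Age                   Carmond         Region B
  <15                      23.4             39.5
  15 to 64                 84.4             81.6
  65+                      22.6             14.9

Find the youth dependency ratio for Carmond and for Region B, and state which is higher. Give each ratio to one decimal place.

Carmond: 27.7
Region B: 48.4
Higher: Region B

Carmond: 23.4 / 84.4 × 100 = 27.7
Region B: 39.5 / 81.6 × 100 = 48.4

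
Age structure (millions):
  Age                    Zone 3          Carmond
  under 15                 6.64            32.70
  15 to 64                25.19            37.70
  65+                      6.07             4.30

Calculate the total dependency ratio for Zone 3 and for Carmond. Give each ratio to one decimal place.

Zone 3: (6.64 + 6.07) / 25.19 × 100 = 12.71 / 25.19 × 100 = 50.5
Carmond: (32.70 + 4.30) / 37.70 × 100 = 37.00 / 37.70 × 100 = 98.1

Zone 3: 50.5
Carmond: 98.1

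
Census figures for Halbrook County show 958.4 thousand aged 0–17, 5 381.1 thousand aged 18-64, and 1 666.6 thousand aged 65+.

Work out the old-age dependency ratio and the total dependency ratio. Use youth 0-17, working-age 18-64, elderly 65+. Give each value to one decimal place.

Old-age dependency ratio: 31.0
Total dependency ratio: 48.8

Old-age dependency ratio = 1 666.6 / 5 381.1 × 100 = 31.0
Total dependency ratio = (958.4 + 1 666.6) / 5 381.1 × 100 = 2 625.0 / 5 381.1 × 100 = 48.8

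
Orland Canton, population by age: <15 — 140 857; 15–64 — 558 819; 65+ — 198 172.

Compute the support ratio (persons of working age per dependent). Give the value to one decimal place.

Support ratio = 558 819 / (140 857 + 198 172) = 558 819 / 339 029 = 1.6

Support ratio: 1.6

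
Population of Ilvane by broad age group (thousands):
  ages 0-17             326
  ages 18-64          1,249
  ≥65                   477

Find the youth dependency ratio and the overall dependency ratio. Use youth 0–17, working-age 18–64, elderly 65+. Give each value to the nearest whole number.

Youth dependency ratio = 326 / 1,249 × 100 = 26
Total dependency ratio = (326 + 477) / 1,249 × 100 = 803 / 1,249 × 100 = 64

Youth dependency ratio: 26
Total dependency ratio: 64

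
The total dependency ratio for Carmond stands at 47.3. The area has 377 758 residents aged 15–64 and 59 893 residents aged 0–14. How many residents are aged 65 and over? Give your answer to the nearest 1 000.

Aged 65 and over: 119 000

Total dependency ratio = (youth + elderly) / working-age × 100
47.3 = (59 893 + E) / 377 758 × 100
⇒ 119 000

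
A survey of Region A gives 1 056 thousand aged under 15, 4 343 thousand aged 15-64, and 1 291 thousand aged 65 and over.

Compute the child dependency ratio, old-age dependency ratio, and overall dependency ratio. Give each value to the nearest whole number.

Youth dependency ratio: 24
Old-age dependency ratio: 30
Total dependency ratio: 54

Youth dependency ratio = 1 056 / 4 343 × 100 = 24
Old-age dependency ratio = 1 291 / 4 343 × 100 = 30
Total dependency ratio = (1 056 + 1 291) / 4 343 × 100 = 2 347 / 4 343 × 100 = 54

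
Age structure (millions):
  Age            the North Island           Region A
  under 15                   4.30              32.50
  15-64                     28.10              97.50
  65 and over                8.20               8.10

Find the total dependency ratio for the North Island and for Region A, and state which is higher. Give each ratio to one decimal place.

the North Island: (4.30 + 8.20) / 28.10 × 100 = 12.50 / 28.10 × 100 = 44.5
Region A: (32.50 + 8.10) / 97.50 × 100 = 40.60 / 97.50 × 100 = 41.6

the North Island: 44.5
Region A: 41.6
Higher: the North Island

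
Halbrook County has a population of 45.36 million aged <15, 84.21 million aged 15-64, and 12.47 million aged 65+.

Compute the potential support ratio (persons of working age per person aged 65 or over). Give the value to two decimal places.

Potential support ratio: 6.75

Potential support ratio = 84.21 / 12.47 = 6.75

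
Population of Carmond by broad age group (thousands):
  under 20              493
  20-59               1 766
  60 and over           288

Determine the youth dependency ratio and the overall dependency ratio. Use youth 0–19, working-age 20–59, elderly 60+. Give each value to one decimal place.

Youth dependency ratio = 493 / 1 766 × 100 = 27.9
Total dependency ratio = (493 + 288) / 1 766 × 100 = 781 / 1 766 × 100 = 44.2

Youth dependency ratio: 27.9
Total dependency ratio: 44.2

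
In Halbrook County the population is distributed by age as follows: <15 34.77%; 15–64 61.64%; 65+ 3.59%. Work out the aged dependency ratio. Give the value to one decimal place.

Old-age dependency ratio: 5.8

Old-age dependency ratio = 3.59 / 61.64 × 100 = 5.8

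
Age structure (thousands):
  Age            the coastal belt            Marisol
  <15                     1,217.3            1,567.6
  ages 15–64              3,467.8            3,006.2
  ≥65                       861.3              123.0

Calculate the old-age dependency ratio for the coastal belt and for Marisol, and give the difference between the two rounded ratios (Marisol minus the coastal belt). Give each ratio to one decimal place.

the coastal belt: 24.8
Marisol: 4.1
Difference: -20.7

the coastal belt: 861.3 / 3,467.8 × 100 = 24.8
Marisol: 123.0 / 3,006.2 × 100 = 4.1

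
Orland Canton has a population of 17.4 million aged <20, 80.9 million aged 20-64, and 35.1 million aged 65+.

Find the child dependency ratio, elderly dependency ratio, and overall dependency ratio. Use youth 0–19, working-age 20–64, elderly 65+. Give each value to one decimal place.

Youth dependency ratio = 17.4 / 80.9 × 100 = 21.5
Old-age dependency ratio = 35.1 / 80.9 × 100 = 43.4
Total dependency ratio = (17.4 + 35.1) / 80.9 × 100 = 52.5 / 80.9 × 100 = 64.9

Youth dependency ratio: 21.5
Old-age dependency ratio: 43.4
Total dependency ratio: 64.9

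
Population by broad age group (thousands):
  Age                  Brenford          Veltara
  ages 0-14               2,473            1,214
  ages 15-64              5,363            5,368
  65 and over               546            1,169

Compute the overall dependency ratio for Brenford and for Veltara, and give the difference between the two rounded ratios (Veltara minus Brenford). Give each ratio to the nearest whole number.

Brenford: (2,473 + 546) / 5,363 × 100 = 3,019 / 5,363 × 100 = 56
Veltara: (1,214 + 1,169) / 5,368 × 100 = 2,383 / 5,368 × 100 = 44

Brenford: 56
Veltara: 44
Difference: -12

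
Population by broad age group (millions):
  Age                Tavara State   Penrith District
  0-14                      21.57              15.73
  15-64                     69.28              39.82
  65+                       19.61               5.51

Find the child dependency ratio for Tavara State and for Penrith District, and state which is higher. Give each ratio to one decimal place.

Tavara State: 21.57 / 69.28 × 100 = 31.1
Penrith District: 15.73 / 39.82 × 100 = 39.5

Tavara State: 31.1
Penrith District: 39.5
Higher: Penrith District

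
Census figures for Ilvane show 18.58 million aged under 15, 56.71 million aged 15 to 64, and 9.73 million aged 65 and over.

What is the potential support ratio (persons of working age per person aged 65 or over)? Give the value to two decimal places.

Potential support ratio: 5.83

Potential support ratio = 56.71 / 9.73 = 5.83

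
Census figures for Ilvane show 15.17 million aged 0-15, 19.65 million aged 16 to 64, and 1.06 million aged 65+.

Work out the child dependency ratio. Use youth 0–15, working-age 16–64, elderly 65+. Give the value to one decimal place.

Youth dependency ratio = 15.17 / 19.65 × 100 = 77.2

Youth dependency ratio: 77.2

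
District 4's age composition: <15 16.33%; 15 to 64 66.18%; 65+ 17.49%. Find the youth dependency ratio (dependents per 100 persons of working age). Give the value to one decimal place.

Youth dependency ratio: 24.7

Youth dependency ratio = 16.33 / 66.18 × 100 = 24.7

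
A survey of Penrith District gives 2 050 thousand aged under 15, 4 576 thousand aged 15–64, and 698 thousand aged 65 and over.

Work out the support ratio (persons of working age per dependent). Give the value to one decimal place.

Support ratio: 1.7

Support ratio = 4 576 / (2 050 + 698) = 4 576 / 2 748 = 1.7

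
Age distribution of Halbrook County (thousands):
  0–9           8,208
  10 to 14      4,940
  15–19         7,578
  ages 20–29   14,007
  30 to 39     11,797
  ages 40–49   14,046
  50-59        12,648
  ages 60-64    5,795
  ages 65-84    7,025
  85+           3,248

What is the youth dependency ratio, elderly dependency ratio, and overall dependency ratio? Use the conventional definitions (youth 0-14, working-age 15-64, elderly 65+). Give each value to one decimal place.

0–14: 8,208 + 4,940 = 13,148
15–64: 7,578 + 14,007 + 11,797 + 14,046 + 12,648 + 5,795 = 65,871
65+: 7,025 + 3,248 = 10,273
Youth dependency ratio = 13,148 / 65,871 × 100 = 20.0
Old-age dependency ratio = 10,273 / 65,871 × 100 = 15.6
Total dependency ratio = (13,148 + 10,273) / 65,871 × 100 = 23,421 / 65,871 × 100 = 35.6

Youth dependency ratio: 20.0
Old-age dependency ratio: 15.6
Total dependency ratio: 35.6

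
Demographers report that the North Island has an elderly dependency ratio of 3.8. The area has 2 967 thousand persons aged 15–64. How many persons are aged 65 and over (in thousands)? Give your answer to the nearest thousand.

Aged 65 and over: 113

Old-age dependency ratio = elderly / working-age × 100
3.8 = E / 2 967 × 100
⇒ 113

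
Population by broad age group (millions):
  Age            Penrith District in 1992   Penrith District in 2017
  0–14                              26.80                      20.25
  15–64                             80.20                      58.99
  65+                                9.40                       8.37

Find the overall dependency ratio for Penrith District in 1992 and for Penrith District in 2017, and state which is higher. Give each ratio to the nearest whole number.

Penrith District in 1992: 45
Penrith District in 2017: 49
Higher: Penrith District in 2017

Penrith District in 1992: (26.80 + 9.40) / 80.20 × 100 = 36.20 / 80.20 × 100 = 45
Penrith District in 2017: (20.25 + 8.37) / 58.99 × 100 = 28.62 / 58.99 × 100 = 49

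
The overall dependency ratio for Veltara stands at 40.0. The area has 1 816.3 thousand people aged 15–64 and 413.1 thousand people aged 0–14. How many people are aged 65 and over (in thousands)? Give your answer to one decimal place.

Aged 65 and over: 313.4

Total dependency ratio = (youth + elderly) / working-age × 100
40.0 = (413.1 + E) / 1 816.3 × 100
⇒ 313.4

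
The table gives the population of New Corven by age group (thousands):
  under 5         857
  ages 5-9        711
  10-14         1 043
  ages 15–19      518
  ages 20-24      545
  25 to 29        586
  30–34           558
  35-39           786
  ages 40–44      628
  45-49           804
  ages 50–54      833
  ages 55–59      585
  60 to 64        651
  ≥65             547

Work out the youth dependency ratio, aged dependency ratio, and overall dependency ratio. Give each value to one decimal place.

0–14: 857 + 711 + 1 043 = 2 611
15–64: 518 + 545 + 586 + 558 + 786 + 628 + 804 + 833 + 585 + 651 = 6 494
65+: 547
Youth dependency ratio = 2 611 / 6 494 × 100 = 40.2
Old-age dependency ratio = 547 / 6 494 × 100 = 8.4
Total dependency ratio = (2 611 + 547) / 6 494 × 100 = 3 158 / 6 494 × 100 = 48.6

Youth dependency ratio: 40.2
Old-age dependency ratio: 8.4
Total dependency ratio: 48.6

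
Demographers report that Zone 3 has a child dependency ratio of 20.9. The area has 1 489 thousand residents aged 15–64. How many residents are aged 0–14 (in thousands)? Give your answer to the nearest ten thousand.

Aged 0–14: 310

Youth dependency ratio = youth / working-age × 100
20.9 = Y / 1 489 × 100
⇒ 310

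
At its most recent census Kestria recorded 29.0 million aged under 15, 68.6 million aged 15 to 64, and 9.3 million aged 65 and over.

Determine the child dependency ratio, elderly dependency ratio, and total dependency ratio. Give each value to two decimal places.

Youth dependency ratio: 42.27
Old-age dependency ratio: 13.56
Total dependency ratio: 55.83

Youth dependency ratio = 29.0 / 68.6 × 100 = 42.27
Old-age dependency ratio = 9.3 / 68.6 × 100 = 13.56
Total dependency ratio = (29.0 + 9.3) / 68.6 × 100 = 38.3 / 68.6 × 100 = 55.83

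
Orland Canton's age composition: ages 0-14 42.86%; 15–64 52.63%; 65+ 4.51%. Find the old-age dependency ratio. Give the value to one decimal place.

Old-age dependency ratio = 4.51 / 52.63 × 100 = 8.6

Old-age dependency ratio: 8.6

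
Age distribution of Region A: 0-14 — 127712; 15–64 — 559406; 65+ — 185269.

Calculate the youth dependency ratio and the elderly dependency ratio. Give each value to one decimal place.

Youth dependency ratio = 127712 / 559406 × 100 = 22.8
Old-age dependency ratio = 185269 / 559406 × 100 = 33.1

Youth dependency ratio: 22.8
Old-age dependency ratio: 33.1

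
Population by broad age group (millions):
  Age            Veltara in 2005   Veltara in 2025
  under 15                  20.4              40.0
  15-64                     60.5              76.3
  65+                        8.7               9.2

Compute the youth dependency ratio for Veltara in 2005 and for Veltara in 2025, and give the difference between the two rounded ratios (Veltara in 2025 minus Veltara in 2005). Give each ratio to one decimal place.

Veltara in 2005: 20.4 / 60.5 × 100 = 33.7
Veltara in 2025: 40.0 / 76.3 × 100 = 52.4

Veltara in 2005: 33.7
Veltara in 2025: 52.4
Difference: +18.7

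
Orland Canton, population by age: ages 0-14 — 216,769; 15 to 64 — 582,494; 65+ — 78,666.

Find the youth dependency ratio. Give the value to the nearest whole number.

Youth dependency ratio = 216,769 / 582,494 × 100 = 37

Youth dependency ratio: 37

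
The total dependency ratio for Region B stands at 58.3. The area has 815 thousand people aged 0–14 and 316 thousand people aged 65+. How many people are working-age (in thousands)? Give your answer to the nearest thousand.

Working-age: 1 940

Total dependency ratio = (youth + elderly) / working-age × 100
58.3 = (815 + 316) / W × 100
⇒ 1 940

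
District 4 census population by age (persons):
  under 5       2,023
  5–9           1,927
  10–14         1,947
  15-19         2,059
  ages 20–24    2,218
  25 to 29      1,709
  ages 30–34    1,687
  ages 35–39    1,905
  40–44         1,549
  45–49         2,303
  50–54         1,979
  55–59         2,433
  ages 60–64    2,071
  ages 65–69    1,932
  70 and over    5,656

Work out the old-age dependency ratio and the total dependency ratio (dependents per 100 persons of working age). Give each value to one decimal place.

0–14: 2,023 + 1,927 + 1,947 = 5,897
15–64: 2,059 + 2,218 + 1,709 + 1,687 + 1,905 + 1,549 + 2,303 + 1,979 + 2,433 + 2,071 = 19,913
65+: 1,932 + 5,656 = 7,588
Old-age dependency ratio = 7,588 / 19,913 × 100 = 38.1
Total dependency ratio = (5,897 + 7,588) / 19,913 × 100 = 13,485 / 19,913 × 100 = 67.7

Old-age dependency ratio: 38.1
Total dependency ratio: 67.7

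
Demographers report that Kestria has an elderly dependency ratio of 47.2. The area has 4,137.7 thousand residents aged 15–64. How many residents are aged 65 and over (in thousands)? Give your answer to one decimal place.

Aged 65 and over: 1,953.0

Old-age dependency ratio = elderly / working-age × 100
47.2 = E / 4,137.7 × 100
⇒ 1,953.0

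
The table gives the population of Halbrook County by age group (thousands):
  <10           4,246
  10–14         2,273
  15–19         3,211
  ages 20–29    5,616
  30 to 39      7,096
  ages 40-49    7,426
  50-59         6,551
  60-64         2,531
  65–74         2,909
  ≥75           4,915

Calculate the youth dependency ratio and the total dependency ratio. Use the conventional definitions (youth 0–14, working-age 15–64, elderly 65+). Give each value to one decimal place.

Youth dependency ratio: 20.1
Total dependency ratio: 44.2

0–14: 4,246 + 2,273 = 6,519
15–64: 3,211 + 5,616 + 7,096 + 7,426 + 6,551 + 2,531 = 32,431
65+: 2,909 + 4,915 = 7,824
Youth dependency ratio = 6,519 / 32,431 × 100 = 20.1
Total dependency ratio = (6,519 + 7,824) / 32,431 × 100 = 14,343 / 32,431 × 100 = 44.2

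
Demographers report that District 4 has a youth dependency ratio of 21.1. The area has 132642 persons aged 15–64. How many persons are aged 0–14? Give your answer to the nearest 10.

Youth dependency ratio = youth / working-age × 100
21.1 = Y / 132642 × 100
⇒ 27990

Aged 0–14: 27990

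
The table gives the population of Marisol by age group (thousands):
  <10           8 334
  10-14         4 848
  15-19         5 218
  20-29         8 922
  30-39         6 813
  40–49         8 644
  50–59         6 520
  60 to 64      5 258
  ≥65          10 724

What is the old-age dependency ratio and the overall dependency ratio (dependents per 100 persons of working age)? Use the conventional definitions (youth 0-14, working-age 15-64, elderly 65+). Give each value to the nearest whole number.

0–14: 8 334 + 4 848 = 13 182
15–64: 5 218 + 8 922 + 6 813 + 8 644 + 6 520 + 5 258 = 41 375
65+: 10 724
Old-age dependency ratio = 10 724 / 41 375 × 100 = 26
Total dependency ratio = (13 182 + 10 724) / 41 375 × 100 = 23 906 / 41 375 × 100 = 58

Old-age dependency ratio: 26
Total dependency ratio: 58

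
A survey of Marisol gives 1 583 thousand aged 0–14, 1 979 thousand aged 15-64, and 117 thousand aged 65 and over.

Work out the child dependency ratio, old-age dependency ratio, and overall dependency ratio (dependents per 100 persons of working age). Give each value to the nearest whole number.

Youth dependency ratio: 80
Old-age dependency ratio: 6
Total dependency ratio: 86

Youth dependency ratio = 1 583 / 1 979 × 100 = 80
Old-age dependency ratio = 117 / 1 979 × 100 = 6
Total dependency ratio = (1 583 + 117) / 1 979 × 100 = 1 700 / 1 979 × 100 = 86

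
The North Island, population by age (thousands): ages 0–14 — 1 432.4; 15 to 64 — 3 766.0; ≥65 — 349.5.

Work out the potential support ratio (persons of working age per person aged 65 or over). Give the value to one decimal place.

Potential support ratio: 10.8

Potential support ratio = 3 766.0 / 349.5 = 10.8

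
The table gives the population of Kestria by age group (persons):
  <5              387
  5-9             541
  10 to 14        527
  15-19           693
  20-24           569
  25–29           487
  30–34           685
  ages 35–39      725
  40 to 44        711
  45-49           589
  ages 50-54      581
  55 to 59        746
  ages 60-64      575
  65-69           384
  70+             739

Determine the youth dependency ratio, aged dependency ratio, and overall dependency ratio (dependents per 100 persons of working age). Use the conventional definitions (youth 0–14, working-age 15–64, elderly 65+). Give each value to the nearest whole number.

Youth dependency ratio: 23
Old-age dependency ratio: 18
Total dependency ratio: 41

0–14: 387 + 541 + 527 = 1 455
15–64: 693 + 569 + 487 + 685 + 725 + 711 + 589 + 581 + 746 + 575 = 6 361
65+: 384 + 739 = 1 123
Youth dependency ratio = 1 455 / 6 361 × 100 = 23
Old-age dependency ratio = 1 123 / 6 361 × 100 = 18
Total dependency ratio = (1 455 + 1 123) / 6 361 × 100 = 2 578 / 6 361 × 100 = 41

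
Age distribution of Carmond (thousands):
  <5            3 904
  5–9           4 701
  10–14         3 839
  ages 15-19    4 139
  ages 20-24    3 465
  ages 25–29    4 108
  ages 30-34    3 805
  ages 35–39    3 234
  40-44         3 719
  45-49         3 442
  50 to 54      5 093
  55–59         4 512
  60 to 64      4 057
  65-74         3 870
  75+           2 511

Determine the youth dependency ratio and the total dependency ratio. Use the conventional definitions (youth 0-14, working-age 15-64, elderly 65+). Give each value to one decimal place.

Youth dependency ratio: 31.4
Total dependency ratio: 47.6

0–14: 3 904 + 4 701 + 3 839 = 12 444
15–64: 4 139 + 3 465 + 4 108 + 3 805 + 3 234 + 3 719 + 3 442 + 5 093 + 4 512 + 4 057 = 39 574
65+: 3 870 + 2 511 = 6 381
Youth dependency ratio = 12 444 / 39 574 × 100 = 31.4
Total dependency ratio = (12 444 + 6 381) / 39 574 × 100 = 18 825 / 39 574 × 100 = 47.6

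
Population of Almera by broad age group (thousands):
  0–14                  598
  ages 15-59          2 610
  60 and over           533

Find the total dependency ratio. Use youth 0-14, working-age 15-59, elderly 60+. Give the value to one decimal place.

Total dependency ratio: 43.3

Total dependency ratio = (598 + 533) / 2 610 × 100 = 1 131 / 2 610 × 100 = 43.3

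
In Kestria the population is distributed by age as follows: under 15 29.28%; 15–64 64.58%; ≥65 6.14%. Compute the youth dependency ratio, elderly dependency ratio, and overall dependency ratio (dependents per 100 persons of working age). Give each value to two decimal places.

Youth dependency ratio: 45.34
Old-age dependency ratio: 9.51
Total dependency ratio: 54.85

Youth dependency ratio = 29.28 / 64.58 × 100 = 45.34
Old-age dependency ratio = 6.14 / 64.58 × 100 = 9.51
Total dependency ratio = (29.28 + 6.14) / 64.58 × 100 = 35.42 / 64.58 × 100 = 54.85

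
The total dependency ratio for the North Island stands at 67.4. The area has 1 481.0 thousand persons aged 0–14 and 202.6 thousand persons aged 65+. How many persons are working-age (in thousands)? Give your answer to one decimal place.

Working-age: 2 497.9

Total dependency ratio = (youth + elderly) / working-age × 100
67.4 = (1 481.0 + 202.6) / W × 100
⇒ 2 497.9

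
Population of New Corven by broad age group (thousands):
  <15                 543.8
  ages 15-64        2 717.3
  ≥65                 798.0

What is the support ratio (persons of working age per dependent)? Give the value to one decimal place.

Support ratio = 2 717.3 / (543.8 + 798.0) = 2 717.3 / 1 341.8 = 2.0

Support ratio: 2.0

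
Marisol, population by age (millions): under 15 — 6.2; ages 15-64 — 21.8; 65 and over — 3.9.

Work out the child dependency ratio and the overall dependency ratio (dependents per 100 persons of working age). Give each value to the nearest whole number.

Youth dependency ratio: 28
Total dependency ratio: 46

Youth dependency ratio = 6.2 / 21.8 × 100 = 28
Total dependency ratio = (6.2 + 3.9) / 21.8 × 100 = 10.1 / 21.8 × 100 = 46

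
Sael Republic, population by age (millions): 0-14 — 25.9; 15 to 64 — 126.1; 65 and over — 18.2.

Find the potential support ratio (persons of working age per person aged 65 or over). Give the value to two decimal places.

Potential support ratio: 6.93

Potential support ratio = 126.1 / 18.2 = 6.93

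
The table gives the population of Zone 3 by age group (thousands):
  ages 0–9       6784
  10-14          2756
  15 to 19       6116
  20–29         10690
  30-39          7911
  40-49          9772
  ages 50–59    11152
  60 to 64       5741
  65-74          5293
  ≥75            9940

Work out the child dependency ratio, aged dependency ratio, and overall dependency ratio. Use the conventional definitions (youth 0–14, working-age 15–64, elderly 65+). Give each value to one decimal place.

Youth dependency ratio: 18.6
Old-age dependency ratio: 29.6
Total dependency ratio: 48.2

0–14: 6784 + 2756 = 9540
15–64: 6116 + 10690 + 7911 + 9772 + 11152 + 5741 = 51382
65+: 5293 + 9940 = 15233
Youth dependency ratio = 9540 / 51382 × 100 = 18.6
Old-age dependency ratio = 15233 / 51382 × 100 = 29.6
Total dependency ratio = (9540 + 15233) / 51382 × 100 = 24773 / 51382 × 100 = 48.2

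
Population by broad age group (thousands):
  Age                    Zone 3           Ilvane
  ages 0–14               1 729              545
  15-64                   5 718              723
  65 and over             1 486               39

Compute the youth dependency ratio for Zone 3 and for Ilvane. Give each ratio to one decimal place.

Zone 3: 1 729 / 5 718 × 100 = 30.2
Ilvane: 545 / 723 × 100 = 75.4

Zone 3: 30.2
Ilvane: 75.4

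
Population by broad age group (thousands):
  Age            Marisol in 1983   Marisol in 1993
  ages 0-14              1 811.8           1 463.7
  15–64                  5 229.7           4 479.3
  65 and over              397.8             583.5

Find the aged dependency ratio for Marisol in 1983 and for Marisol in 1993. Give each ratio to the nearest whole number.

Marisol in 1983: 397.8 / 5 229.7 × 100 = 8
Marisol in 1993: 583.5 / 4 479.3 × 100 = 13

Marisol in 1983: 8
Marisol in 1993: 13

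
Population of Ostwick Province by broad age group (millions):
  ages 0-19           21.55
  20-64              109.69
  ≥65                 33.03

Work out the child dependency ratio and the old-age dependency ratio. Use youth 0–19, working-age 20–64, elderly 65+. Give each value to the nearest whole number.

Youth dependency ratio: 20
Old-age dependency ratio: 30

Youth dependency ratio = 21.55 / 109.69 × 100 = 20
Old-age dependency ratio = 33.03 / 109.69 × 100 = 30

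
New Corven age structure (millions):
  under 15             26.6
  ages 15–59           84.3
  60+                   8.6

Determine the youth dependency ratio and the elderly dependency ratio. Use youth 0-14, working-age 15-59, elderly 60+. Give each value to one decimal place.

Youth dependency ratio: 31.6
Old-age dependency ratio: 10.2

Youth dependency ratio = 26.6 / 84.3 × 100 = 31.6
Old-age dependency ratio = 8.6 / 84.3 × 100 = 10.2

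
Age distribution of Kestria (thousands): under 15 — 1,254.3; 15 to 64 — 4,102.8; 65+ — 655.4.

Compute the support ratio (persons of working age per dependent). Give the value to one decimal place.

Support ratio: 2.1

Support ratio = 4,102.8 / (1,254.3 + 655.4) = 4,102.8 / 1,909.7 = 2.1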